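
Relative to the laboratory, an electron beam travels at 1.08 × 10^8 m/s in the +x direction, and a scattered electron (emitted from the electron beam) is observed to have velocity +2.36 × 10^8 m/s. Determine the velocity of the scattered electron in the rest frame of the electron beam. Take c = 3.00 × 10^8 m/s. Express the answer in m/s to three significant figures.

+1.79 × 10^8 m/s

v = 0.360c, u = 0.787c.
Invert the composition law: u' = (u − v)/(1 − uv/c²).
u' = (0.787 − 0.360) / (1 − (0.787)(0.360)) = 0.4267/0.7168 = 0.5952.
u' = 0.5952 × 3.00 × 10^8 m/s.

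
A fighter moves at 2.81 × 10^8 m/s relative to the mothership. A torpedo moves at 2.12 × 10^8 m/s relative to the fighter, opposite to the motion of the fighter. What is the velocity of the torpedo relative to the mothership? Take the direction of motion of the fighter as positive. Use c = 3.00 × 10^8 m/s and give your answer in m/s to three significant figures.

In units of c (dividing by 3.00 × 10^8 m/s): v = 0.937, u' = -0.707.
u = (u' + v)/(1 + u'v/c²):
u = (-0.707 + 0.937) / (1 + (-0.707)·0.937) = 0.2300/0.3381 = 0.6803
Converting back: u = 0.6803 × 3.00 × 10^8 m/s.

+2.04 × 10^8 m/s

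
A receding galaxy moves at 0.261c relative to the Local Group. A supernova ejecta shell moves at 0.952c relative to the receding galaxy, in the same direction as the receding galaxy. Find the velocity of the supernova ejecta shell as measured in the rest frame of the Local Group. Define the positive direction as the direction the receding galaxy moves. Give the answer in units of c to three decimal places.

0.972c

With v = 0.261 and u' = 0.952 (in units of c),
u = (u' + v)/(1 + u'v/c²):
u = (0.952 + 0.261) / (1 + 0.952·0.261) = 1.2130/1.2485 = 0.9716
(Galilean addition would give +1.213c, exceeding c.)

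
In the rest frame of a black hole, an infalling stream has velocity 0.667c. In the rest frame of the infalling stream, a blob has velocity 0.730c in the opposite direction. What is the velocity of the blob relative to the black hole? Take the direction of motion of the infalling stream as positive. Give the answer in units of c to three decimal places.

With v = 0.667 and u' = -0.730 (in units of c),
u = (u' + v)/(1 + u'v/c²):
u = (-0.730 + 0.667) / (1 + (-0.730)·0.667) = -0.0630/0.5131 = -0.1228
(Galilean addition would give -0.063c.)

-0.123c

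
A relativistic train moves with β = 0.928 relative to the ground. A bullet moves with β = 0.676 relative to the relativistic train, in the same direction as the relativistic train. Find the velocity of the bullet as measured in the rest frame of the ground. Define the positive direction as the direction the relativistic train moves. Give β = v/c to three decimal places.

With v = 0.928 and u' = 0.676 (in units of c),
u = (u' + v)/(1 + u'v/c²):
u = (0.676 + 0.928) / (1 + 0.676·0.928) = 1.6040/1.6273 = 0.9857

β = 0.986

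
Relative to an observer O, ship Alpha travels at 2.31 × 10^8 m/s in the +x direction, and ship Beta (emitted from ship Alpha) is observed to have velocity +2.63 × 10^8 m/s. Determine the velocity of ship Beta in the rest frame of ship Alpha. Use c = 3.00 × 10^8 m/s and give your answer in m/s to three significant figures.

+9.85 × 10^7 m/s

v = 0.770c, u = 0.877c.
Invert the composition law: u' = (u − v)/(1 − uv/c²).
u' = (0.877 − 0.770) / (1 − (0.877)(0.770)) = 0.1067/0.3250 = 0.3282.
u' = 0.3282 × 3.00 × 10^8 m/s.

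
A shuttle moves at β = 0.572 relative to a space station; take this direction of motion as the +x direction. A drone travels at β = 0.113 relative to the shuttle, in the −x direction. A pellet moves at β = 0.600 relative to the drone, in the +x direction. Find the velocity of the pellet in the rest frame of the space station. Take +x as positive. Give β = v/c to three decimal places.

Apply u = (u' + v)/(1 + u'v/c²) successively, working outward toward the space station.
Start: velocity of the shuttle relative to the space station = 0.5720c.
Compose with the drone (u' = -0.113 in the shuttle frame): u_1 = (-0.113 + 0.572) / (1 + (-0.113)·0.572) = 0.4590/0.9354 = 0.4907.
Compose with the pellet (u' = 0.600 in the drone frame): u_2 = (0.600 + 0.491) / (1 + 0.600·0.491) = 1.0907/1.2944 = 0.8426.

β = +0.843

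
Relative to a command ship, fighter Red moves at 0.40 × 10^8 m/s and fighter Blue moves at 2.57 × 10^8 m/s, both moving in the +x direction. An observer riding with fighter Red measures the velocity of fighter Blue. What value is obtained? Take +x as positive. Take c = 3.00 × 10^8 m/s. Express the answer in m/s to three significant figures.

+2.45 × 10^8 m/s

β_A = 0.133, β_B = 0.857 (dividing each by c = 3.00 × 10^8 m/s).
Transform to A's frame with the inverse velocity-addition law: u' = (u − v)/(1 − uv/c²), taking u = β_B and v = β_A.
u' = (0.857 − 0.133) / (1 − (0.133)(0.857)) = 0.7233/0.8858 = 0.8166.
u' = 0.8166 × 3.00 × 10^8 m/s.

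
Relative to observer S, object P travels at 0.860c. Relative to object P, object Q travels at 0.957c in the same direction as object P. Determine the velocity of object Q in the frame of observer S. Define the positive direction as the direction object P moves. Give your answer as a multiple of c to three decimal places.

With v = 0.860 and u' = 0.957 (in units of c),
u = (u' + v)/(1 + u'v/c²):
u = (0.957 + 0.860) / (1 + 0.957·0.860) = 1.8170/1.8230 = 0.9967
(Galilean addition would give +1.817c, exceeding c.)

0.997c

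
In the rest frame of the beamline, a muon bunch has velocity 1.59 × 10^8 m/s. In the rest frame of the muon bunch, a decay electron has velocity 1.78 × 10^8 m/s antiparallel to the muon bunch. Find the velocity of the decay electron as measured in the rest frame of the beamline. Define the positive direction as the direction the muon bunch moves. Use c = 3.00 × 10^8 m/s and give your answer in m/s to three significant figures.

In units of c (dividing by 3.00 × 10^8 m/s): v = 0.530, u' = -0.593.
u = (u' + v)/(1 + u'v/c²):
u = (-0.593 + 0.530) / (1 + (-0.593)·0.530) = -0.0633/0.6855 = -0.0924
(Galilean addition would give -0.063c.)
Converting back: u = -0.0924 × 3.00 × 10^8 m/s.

-2.77 × 10^7 m/s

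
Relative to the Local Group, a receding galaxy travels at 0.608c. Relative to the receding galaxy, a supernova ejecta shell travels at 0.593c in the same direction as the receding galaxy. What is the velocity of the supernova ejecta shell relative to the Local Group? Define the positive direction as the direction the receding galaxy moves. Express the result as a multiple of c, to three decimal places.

With v = 0.608 and u' = 0.593 (in units of c),
u = (u' + v)/(1 + u'v/c²):
u = (0.593 + 0.608) / (1 + 0.593·0.608) = 1.2010/1.3605 = 0.8827

0.883c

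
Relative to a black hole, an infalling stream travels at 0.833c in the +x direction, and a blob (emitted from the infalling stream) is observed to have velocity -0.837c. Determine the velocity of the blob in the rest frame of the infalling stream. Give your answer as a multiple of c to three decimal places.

Invert the composition law: u' = (u − v)/(1 − uv/c²).
u' = (-0.837 − 0.833) / (1 − (-0.837)(0.833)) = -1.6700/1.6972 = -0.9840.

-0.984c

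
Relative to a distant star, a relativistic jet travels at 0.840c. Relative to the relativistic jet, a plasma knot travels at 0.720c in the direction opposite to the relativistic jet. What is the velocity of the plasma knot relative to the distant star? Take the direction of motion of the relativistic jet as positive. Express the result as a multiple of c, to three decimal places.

+0.304c

With v = 0.840 and u' = -0.720 (in units of c),
u = (u' + v)/(1 + u'v/c²):
u = (-0.720 + 0.840) / (1 + (-0.720)·0.840) = 0.1200/0.3952 = 0.3036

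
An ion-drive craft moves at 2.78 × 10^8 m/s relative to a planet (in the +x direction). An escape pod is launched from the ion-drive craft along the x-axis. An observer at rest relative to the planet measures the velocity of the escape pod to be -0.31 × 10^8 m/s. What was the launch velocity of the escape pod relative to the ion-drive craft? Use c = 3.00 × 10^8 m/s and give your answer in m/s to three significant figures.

-2.82 × 10^8 m/s

v = 0.927c, u = -0.103c.
Invert the composition law: u' = (u − v)/(1 − uv/c²).
u' = (-0.103 − 0.927) / (1 − (-0.103)(0.927)) = -1.0300/1.0958 = -0.9400.
u' = -0.9400 × 3.00 × 10^8 m/s.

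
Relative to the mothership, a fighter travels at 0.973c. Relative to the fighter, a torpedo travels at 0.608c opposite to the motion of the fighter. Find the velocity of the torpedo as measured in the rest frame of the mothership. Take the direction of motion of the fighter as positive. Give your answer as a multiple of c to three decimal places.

With v = 0.973 and u' = -0.608 (in units of c),
u = (u' + v)/(1 + u'v/c²):
u = (-0.608 + 0.973) / (1 + (-0.608)·0.973) = 0.3650/0.4084 = 0.8937

+0.894c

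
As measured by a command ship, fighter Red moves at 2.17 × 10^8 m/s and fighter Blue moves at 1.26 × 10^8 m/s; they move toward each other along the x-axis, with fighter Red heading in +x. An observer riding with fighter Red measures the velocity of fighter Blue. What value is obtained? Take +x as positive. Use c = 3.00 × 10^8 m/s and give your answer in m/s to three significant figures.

β_A = 0.723, β_B = -0.420 (dividing each by c = 3.00 × 10^8 m/s).
Transform to A's frame with the inverse velocity-addition law: u' = (u − v)/(1 − uv/c²), taking u = β_B and v = β_A.
u' = (-0.420 − 0.723) / (1 − (0.723)(-0.420)) = -1.1433/1.3038 = -0.8769.
u' = -0.8769 × 3.00 × 10^8 m/s.

-2.63 × 10^8 m/s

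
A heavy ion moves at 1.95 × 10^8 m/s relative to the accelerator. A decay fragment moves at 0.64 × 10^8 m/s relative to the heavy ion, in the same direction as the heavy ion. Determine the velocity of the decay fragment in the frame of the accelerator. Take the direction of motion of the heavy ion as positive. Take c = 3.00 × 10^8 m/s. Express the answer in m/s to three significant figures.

2.27 × 10^8 m/s

In units of c (dividing by 3.00 × 10^8 m/s): v = 0.650, u' = 0.213.
u = (u' + v)/(1 + u'v/c²):
u = (0.213 + 0.650) / (1 + 0.213·0.650) = 0.8633/1.1387 = 0.7582
Converting back: u = 0.7582 × 3.00 × 10^8 m/s.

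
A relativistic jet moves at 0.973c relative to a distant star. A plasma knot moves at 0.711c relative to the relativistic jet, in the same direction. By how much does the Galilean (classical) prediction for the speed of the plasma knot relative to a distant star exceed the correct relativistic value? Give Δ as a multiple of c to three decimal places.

Galilean: u_cl = 0.711 + 0.973 = 1.6840.
Relativistic: u_rel = (0.711 + 0.973) / (1 + 0.711·0.973) = 1.6840/1.6918 = 0.9954.
Δ = 1.6840 − 0.9954 = 0.6886.
(The classical prediction exceeds c; the relativistic result does not.)

Δ = 0.689c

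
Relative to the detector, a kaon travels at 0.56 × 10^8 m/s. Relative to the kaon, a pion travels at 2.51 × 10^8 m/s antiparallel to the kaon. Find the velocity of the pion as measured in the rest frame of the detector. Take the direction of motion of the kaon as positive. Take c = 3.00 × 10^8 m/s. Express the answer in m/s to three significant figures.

In units of c (dividing by 3.00 × 10^8 m/s): v = 0.187, u' = -0.837.
u = (u' + v)/(1 + u'v/c²):
u = (-0.837 + 0.187) / (1 + (-0.837)·0.187) = -0.6500/0.8438 = -0.7703
Converting back: u = -0.7703 × 3.00 × 10^8 m/s.

-2.31 × 10^8 m/s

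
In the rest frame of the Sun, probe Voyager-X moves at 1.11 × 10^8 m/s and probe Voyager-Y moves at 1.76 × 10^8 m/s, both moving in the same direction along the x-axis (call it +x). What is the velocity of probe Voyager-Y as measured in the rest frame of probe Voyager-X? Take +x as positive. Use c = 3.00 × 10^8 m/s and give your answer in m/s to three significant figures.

β_A = 0.370, β_B = 0.587 (dividing each by c = 3.00 × 10^8 m/s).
Transform to A's frame with the inverse velocity-addition law: u' = (u − v)/(1 − uv/c²), taking u = β_B and v = β_A.
u' = (0.587 − 0.370) / (1 − (0.370)(0.587)) = 0.2167/0.7829 = 0.2767.
u' = 0.2767 × 3.00 × 10^8 m/s.

+8.30 × 10^7 m/s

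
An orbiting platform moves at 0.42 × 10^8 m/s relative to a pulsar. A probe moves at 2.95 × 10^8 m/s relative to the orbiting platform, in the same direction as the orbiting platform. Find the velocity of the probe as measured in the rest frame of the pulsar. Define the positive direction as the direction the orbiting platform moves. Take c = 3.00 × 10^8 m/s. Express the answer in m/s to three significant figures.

In units of c (dividing by 3.00 × 10^8 m/s): v = 0.140, u' = 0.983.
u = (u' + v)/(1 + u'v/c²):
u = (0.983 + 0.140) / (1 + 0.983·0.140) = 1.1233/1.1377 = 0.9874
(Galilean addition would give +1.123c, exceeding c.)
Converting back: u = 0.9874 × 3.00 × 10^8 m/s.

2.96 × 10^8 m/s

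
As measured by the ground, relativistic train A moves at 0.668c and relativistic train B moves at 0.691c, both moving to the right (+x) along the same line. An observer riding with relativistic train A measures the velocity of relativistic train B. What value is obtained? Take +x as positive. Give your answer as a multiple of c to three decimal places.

+0.043c

β_A = 0.668, β_B = 0.691.
Transform to A's frame with the inverse velocity-addition law: u' = (u − v)/(1 − uv/c²), taking u = β_B and v = β_A.
u' = (0.691 − 0.668) / (1 − (0.668)(0.691)) = 0.0230/0.5384 = 0.0427.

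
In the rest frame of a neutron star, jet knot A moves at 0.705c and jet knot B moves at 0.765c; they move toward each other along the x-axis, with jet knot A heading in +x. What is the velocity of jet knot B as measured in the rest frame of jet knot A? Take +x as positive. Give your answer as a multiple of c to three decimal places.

-0.955c

β_A = 0.705, β_B = -0.765.
Transform to A's frame with the inverse velocity-addition law: u' = (u − v)/(1 − uv/c²), taking u = β_B and v = β_A.
u' = (-0.765 − 0.705) / (1 − (0.705)(-0.765)) = -1.4700/1.5393 = -0.9550.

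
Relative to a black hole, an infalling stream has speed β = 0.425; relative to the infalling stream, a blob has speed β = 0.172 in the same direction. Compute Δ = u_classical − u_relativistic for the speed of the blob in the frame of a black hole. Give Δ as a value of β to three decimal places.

Δ = 0.041

Galilean: u_cl = 0.172 + 0.425 = 0.5970.
Relativistic: u_rel = (0.172 + 0.425) / (1 + 0.172·0.425) = 0.5970/1.0731 = 0.5563.
Δ = 0.5970 − 0.5563 = 0.0407.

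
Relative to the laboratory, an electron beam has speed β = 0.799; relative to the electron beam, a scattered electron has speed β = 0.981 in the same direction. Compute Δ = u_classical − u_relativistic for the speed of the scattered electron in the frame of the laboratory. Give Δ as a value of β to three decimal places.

Δ = 0.782

Galilean: u_cl = 0.981 + 0.799 = 1.7800.
Relativistic: u_rel = (0.981 + 0.799) / (1 + 0.981·0.799) = 1.7800/1.7838 = 0.9979.
Δ = 1.7800 − 0.9979 = 0.7821.
(The classical prediction exceeds c; the relativistic result does not.)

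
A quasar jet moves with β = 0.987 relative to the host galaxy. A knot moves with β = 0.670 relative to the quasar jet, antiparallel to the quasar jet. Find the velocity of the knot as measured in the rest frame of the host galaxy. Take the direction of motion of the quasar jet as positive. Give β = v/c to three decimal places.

With v = 0.987 and u' = -0.670 (in units of c),
u = (u' + v)/(1 + u'v/c²):
u = (-0.670 + 0.987) / (1 + (-0.670)·0.987) = 0.3170/0.3387 = 0.9359
(Galilean addition would give +0.317c.)

β = +0.936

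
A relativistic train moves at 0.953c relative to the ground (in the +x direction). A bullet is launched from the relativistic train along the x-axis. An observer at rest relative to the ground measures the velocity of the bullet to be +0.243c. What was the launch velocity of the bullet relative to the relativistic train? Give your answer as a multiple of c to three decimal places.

Invert the composition law: u' = (u − v)/(1 − uv/c²).
u' = (0.243 − 0.953) / (1 − (0.243)(0.953)) = -0.7100/0.7684 = -0.9240.

-0.924c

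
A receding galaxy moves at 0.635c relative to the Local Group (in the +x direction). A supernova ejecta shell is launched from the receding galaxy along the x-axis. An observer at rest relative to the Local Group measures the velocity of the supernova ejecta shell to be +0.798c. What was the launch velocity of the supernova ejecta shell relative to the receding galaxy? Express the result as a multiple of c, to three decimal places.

Invert the composition law: u' = (u − v)/(1 − uv/c²).
u' = (0.798 − 0.635) / (1 − (0.798)(0.635)) = 0.1630/0.4933 = 0.3304.

+0.330c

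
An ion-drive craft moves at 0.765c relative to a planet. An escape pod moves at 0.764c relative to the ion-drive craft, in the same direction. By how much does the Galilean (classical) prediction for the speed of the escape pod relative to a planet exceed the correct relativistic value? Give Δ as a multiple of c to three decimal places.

Galilean: u_cl = 0.764 + 0.765 = 1.5290.
Relativistic: u_rel = (0.764 + 0.765) / (1 + 0.764·0.765) = 1.5290/1.5845 = 0.9650.
Δ = 1.5290 − 0.9650 = 0.5640.
(The classical prediction exceeds c; the relativistic result does not.)

Δ = 0.564c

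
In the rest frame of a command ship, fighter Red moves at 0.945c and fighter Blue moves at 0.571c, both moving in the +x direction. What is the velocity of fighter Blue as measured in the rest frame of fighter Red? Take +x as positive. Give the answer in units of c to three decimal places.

-0.812c

β_A = 0.945, β_B = 0.571.
Transform to A's frame with the inverse velocity-addition law: u' = (u − v)/(1 − uv/c²), taking u = β_B and v = β_A.
u' = (0.571 − 0.945) / (1 − (0.945)(0.571)) = -0.3740/0.4604 = -0.8123.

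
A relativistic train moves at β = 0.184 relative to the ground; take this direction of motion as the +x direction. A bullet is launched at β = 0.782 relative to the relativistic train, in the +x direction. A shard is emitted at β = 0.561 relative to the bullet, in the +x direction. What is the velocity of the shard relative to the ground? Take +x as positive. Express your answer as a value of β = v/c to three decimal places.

Apply u = (u' + v)/(1 + u'v/c²) successively, working outward toward the ground.
Start: velocity of the relativistic train relative to the ground = 0.1840c.
Compose with the bullet (u' = 0.782 in the relativistic train frame): u_1 = (0.782 + 0.184) / (1 + 0.782·0.184) = 0.9660/1.1439 = 0.8445.
Compose with the shard (u' = 0.561 in the bullet frame): u_2 = (0.561 + 0.844) / (1 + 0.561·0.844) = 1.4055/1.4738 = 0.9537.

β = 0.954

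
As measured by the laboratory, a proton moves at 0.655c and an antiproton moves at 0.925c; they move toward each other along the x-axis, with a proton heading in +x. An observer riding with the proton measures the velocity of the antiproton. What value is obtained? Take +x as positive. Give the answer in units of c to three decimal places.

β_A = 0.655, β_B = -0.925.
Transform to A's frame with the inverse velocity-addition law: u' = (u − v)/(1 − uv/c²), taking u = β_B and v = β_A.
u' = (-0.925 − 0.655) / (1 − (0.655)(-0.925)) = -1.5800/1.6059 = -0.9839.

-0.984c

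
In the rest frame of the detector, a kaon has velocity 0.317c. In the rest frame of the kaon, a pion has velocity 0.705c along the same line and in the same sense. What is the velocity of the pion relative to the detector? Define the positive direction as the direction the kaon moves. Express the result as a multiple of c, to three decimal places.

With v = 0.317 and u' = 0.705 (in units of c),
u = (u' + v)/(1 + u'v/c²):
u = (0.705 + 0.317) / (1 + 0.705·0.317) = 1.0220/1.2235 = 0.8353
(Galilean addition would give +1.022c, exceeding c.)

0.835c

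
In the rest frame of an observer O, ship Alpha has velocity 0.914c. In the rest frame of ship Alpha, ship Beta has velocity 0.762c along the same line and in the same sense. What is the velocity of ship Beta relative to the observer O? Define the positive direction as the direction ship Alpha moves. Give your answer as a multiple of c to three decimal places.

With v = 0.914 and u' = 0.762 (in units of c),
u = (u' + v)/(1 + u'v/c²):
u = (0.762 + 0.914) / (1 + 0.762·0.914) = 1.6760/1.6965 = 0.9879
(Galilean addition would give +1.676c, exceeding c.)

0.988c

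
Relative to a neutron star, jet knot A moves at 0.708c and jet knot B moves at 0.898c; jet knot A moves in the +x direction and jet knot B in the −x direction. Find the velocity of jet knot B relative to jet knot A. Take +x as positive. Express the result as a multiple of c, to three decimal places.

β_A = 0.708, β_B = -0.898.
Transform to A's frame with the inverse velocity-addition law: u' = (u − v)/(1 − uv/c²), taking u = β_B and v = β_A.
u' = (-0.898 − 0.708) / (1 − (0.708)(-0.898)) = -1.6060/1.6358 = -0.9818.

-0.982c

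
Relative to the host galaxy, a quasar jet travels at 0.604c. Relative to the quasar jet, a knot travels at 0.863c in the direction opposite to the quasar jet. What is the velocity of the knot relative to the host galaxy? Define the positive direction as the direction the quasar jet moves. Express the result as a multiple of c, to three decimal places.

-0.541c

With v = 0.604 and u' = -0.863 (in units of c),
u = (u' + v)/(1 + u'v/c²):
u = (-0.863 + 0.604) / (1 + (-0.863)·0.604) = -0.2590/0.4787 = -0.5410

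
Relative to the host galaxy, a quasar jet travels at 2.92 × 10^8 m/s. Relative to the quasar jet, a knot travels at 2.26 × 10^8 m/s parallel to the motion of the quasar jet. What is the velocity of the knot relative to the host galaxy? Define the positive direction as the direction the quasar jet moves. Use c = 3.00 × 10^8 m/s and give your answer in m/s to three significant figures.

In units of c (dividing by 3.00 × 10^8 m/s): v = 0.973, u' = 0.753.
u = (u' + v)/(1 + u'v/c²):
u = (0.753 + 0.973) / (1 + 0.753·0.973) = 1.7267/1.7332 = 0.9962
Converting back: u = 0.9962 × 3.00 × 10^8 m/s.

2.99 × 10^8 m/s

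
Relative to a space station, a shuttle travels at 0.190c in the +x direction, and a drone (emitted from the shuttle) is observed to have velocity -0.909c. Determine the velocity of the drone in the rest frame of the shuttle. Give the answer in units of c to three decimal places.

-0.937c

Invert the composition law: u' = (u − v)/(1 − uv/c²).
u' = (-0.909 − 0.190) / (1 − (-0.909)(0.190)) = -1.0990/1.1727 = -0.9371.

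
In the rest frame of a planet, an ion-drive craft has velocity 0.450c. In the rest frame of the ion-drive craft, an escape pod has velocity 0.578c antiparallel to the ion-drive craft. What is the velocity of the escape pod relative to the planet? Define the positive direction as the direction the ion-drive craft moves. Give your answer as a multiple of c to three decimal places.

With v = 0.450 and u' = -0.578 (in units of c),
u = (u' + v)/(1 + u'v/c²):
u = (-0.578 + 0.450) / (1 + (-0.578)·0.450) = -0.1280/0.7399 = -0.1730

-0.173c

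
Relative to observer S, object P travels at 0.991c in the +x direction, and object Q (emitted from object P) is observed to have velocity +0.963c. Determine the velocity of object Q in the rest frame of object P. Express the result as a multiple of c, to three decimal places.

Invert the composition law: u' = (u − v)/(1 − uv/c²).
u' = (0.963 − 0.991) / (1 − (0.963)(0.991)) = -0.0280/0.0457 = -0.6131.

-0.613c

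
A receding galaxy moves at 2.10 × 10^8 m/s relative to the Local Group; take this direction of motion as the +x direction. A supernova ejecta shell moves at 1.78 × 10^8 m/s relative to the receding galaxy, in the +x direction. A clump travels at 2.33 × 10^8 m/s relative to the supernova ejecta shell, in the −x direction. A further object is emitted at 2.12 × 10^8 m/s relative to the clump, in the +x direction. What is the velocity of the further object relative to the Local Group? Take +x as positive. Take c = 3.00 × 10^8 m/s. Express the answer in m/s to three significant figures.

+2.65 × 10^8 m/s

Apply u = (u' + v)/(1 + u'v/c²) successively, working outward toward the Local Group.
(Dividing each given speed by c = 3.00 × 10^8 m/s to work in units of c.)
Start: velocity of the receding galaxy relative to the Local Group = 0.7000c.
Compose with the supernova ejecta shell (u' = 0.593 in the receding galaxy frame): u_1 = (0.593 + 0.700) / (1 + 0.593·0.700) = 1.2933/1.4153 = 0.9138.
Compose with the clump (u' = -0.777 in the supernova ejecta shell frame): u_2 = (-0.777 + 0.914) / (1 + (-0.777)·0.914) = 0.1371/0.2903 = 0.4724.
Compose with the further object (u' = 0.707 in the clump frame): u_3 = (0.707 + 0.472) / (1 + 0.707·0.472) = 1.1791/1.3338 = 0.8840.
So u = 0.8840 × 3.00 × 10^8 m/s.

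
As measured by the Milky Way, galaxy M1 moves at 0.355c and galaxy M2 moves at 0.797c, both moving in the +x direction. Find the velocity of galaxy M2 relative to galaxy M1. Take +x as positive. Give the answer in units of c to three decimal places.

β_A = 0.355, β_B = 0.797.
Transform to A's frame with the inverse velocity-addition law: u' = (u − v)/(1 − uv/c²), taking u = β_B and v = β_A.
u' = (0.797 − 0.355) / (1 − (0.355)(0.797)) = 0.4420/0.7171 = 0.6164.

+0.616c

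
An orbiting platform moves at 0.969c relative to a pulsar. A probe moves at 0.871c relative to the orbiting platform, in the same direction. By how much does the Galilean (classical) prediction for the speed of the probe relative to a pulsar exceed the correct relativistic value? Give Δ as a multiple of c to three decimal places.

Δ = 0.842c

Galilean: u_cl = 0.871 + 0.969 = 1.8400.
Relativistic: u_rel = (0.871 + 0.969) / (1 + 0.871·0.969) = 1.8400/1.8440 = 0.9978.
Δ = 1.8400 − 0.9978 = 0.8422.
(The classical prediction exceeds c; the relativistic result does not.)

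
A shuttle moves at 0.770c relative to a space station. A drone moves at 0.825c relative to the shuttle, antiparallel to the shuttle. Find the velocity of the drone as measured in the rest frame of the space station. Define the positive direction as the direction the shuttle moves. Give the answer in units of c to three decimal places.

With v = 0.770 and u' = -0.825 (in units of c),
u = (u' + v)/(1 + u'v/c²):
u = (-0.825 + 0.770) / (1 + (-0.825)·0.770) = -0.0550/0.3648 = -0.1508

-0.151c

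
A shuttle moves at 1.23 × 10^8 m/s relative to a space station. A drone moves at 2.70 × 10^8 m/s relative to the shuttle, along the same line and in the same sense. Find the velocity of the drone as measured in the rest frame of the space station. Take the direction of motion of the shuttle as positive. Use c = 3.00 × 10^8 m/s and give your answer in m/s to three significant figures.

In units of c (dividing by 3.00 × 10^8 m/s): v = 0.410, u' = 0.900.
u = (u' + v)/(1 + u'v/c²):
u = (0.900 + 0.410) / (1 + 0.900·0.410) = 1.3100/1.3690 = 0.9569
Converting back: u = 0.9569 × 3.00 × 10^8 m/s.

2.87 × 10^8 m/s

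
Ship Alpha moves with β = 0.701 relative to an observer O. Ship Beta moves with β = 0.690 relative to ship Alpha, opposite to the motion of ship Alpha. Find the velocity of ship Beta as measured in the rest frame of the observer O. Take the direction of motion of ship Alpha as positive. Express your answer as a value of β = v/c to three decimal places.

β = +0.021

With v = 0.701 and u' = -0.690 (in units of c),
u = (u' + v)/(1 + u'v/c²):
u = (-0.690 + 0.701) / (1 + (-0.690)·0.701) = 0.0110/0.5163 = 0.0213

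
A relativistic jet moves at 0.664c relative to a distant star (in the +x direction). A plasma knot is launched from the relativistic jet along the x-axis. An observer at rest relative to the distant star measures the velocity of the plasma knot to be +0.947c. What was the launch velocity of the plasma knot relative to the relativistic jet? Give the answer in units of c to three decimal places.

+0.762c

Invert the composition law: u' = (u − v)/(1 − uv/c²).
u' = (0.947 − 0.664) / (1 − (0.947)(0.664)) = 0.2830/0.3712 = 0.7624.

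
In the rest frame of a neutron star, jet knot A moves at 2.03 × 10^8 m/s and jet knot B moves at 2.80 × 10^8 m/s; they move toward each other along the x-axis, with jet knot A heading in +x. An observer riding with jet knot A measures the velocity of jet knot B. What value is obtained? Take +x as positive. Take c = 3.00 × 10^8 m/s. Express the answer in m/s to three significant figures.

-2.96 × 10^8 m/s

β_A = 0.677, β_B = -0.933 (dividing each by c = 3.00 × 10^8 m/s).
Transform to A's frame with the inverse velocity-addition law: u' = (u − v)/(1 − uv/c²), taking u = β_B and v = β_A.
u' = (-0.933 − 0.677) / (1 − (0.677)(-0.933)) = -1.6100/1.6316 = -0.9868.
u' = -0.9868 × 3.00 × 10^8 m/s.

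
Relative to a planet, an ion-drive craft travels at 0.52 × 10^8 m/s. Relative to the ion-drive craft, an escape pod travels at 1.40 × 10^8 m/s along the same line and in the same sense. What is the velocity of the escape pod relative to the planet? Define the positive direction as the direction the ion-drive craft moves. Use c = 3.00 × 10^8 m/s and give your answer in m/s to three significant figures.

In units of c (dividing by 3.00 × 10^8 m/s): v = 0.173, u' = 0.467.
u = (u' + v)/(1 + u'v/c²):
u = (0.467 + 0.173) / (1 + 0.467·0.173) = 0.6400/1.0809 = 0.5921
(Galilean addition would give +0.640c.)
Converting back: u = 0.5921 × 3.00 × 10^8 m/s.

1.78 × 10^8 m/s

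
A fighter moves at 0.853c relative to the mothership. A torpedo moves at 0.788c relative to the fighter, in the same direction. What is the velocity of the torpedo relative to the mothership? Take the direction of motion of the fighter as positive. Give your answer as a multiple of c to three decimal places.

0.981c

With v = 0.853 and u' = 0.788 (in units of c),
u = (u' + v)/(1 + u'v/c²):
u = (0.788 + 0.853) / (1 + 0.788·0.853) = 1.6410/1.6722 = 0.9814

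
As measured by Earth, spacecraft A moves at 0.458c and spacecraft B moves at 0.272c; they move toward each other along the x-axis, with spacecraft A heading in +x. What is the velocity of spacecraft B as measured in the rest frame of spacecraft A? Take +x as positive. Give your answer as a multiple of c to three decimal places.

β_A = 0.458, β_B = -0.272.
Transform to A's frame with the inverse velocity-addition law: u' = (u − v)/(1 − uv/c²), taking u = β_B and v = β_A.
u' = (-0.272 − 0.458) / (1 − (0.458)(-0.272)) = -0.7300/1.1246 = -0.6491.

-0.649c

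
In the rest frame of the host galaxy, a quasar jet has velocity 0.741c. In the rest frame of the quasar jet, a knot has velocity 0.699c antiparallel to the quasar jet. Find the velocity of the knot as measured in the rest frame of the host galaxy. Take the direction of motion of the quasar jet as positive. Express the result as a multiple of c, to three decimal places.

With v = 0.741 and u' = -0.699 (in units of c),
u = (u' + v)/(1 + u'v/c²):
u = (-0.699 + 0.741) / (1 + (-0.699)·0.741) = 0.0420/0.4820 = 0.0871

+0.087c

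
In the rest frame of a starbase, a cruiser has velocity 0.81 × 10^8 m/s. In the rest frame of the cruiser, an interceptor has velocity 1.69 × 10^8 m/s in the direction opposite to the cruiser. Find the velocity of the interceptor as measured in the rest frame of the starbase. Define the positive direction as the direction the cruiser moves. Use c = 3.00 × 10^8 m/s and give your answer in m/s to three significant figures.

In units of c (dividing by 3.00 × 10^8 m/s): v = 0.270, u' = -0.563.
u = (u' + v)/(1 + u'v/c²):
u = (-0.563 + 0.270) / (1 + (-0.563)·0.270) = -0.2933/0.8479 = -0.3460
(Galilean addition would give -0.293c.)
Converting back: u = -0.3460 × 3.00 × 10^8 m/s.

-1.04 × 10^8 m/s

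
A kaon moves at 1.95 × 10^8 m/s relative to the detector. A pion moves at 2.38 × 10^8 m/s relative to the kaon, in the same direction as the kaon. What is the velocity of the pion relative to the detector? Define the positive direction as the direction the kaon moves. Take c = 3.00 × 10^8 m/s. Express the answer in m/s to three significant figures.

2.86 × 10^8 m/s

In units of c (dividing by 3.00 × 10^8 m/s): v = 0.650, u' = 0.793.
u = (u' + v)/(1 + u'v/c²):
u = (0.793 + 0.650) / (1 + 0.793·0.650) = 1.4433/1.5157 = 0.9523
Converting back: u = 0.9523 × 3.00 × 10^8 m/s.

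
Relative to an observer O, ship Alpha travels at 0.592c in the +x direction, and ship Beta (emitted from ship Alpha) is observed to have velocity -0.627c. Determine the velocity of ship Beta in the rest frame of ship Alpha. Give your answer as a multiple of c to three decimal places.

Invert the composition law: u' = (u − v)/(1 − uv/c²).
u' = (-0.627 − 0.592) / (1 − (-0.627)(0.592)) = -1.2190/1.3712 = -0.8890.

-0.889c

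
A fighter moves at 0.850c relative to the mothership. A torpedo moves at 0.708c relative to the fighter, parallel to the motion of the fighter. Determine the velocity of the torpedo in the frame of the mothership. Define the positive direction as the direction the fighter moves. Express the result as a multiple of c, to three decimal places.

With v = 0.850 and u' = 0.708 (in units of c),
u = (u' + v)/(1 + u'v/c²):
u = (0.708 + 0.850) / (1 + 0.708·0.850) = 1.5580/1.6018 = 0.9727
(Galilean addition would give +1.558c, exceeding c.)

0.973c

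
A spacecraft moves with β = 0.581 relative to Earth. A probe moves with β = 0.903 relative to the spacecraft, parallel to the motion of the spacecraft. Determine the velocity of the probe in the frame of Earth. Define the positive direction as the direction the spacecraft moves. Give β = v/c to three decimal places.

With v = 0.581 and u' = 0.903 (in units of c),
u = (u' + v)/(1 + u'v/c²):
u = (0.903 + 0.581) / (1 + 0.903·0.581) = 1.4840/1.5246 = 0.9733

β = 0.973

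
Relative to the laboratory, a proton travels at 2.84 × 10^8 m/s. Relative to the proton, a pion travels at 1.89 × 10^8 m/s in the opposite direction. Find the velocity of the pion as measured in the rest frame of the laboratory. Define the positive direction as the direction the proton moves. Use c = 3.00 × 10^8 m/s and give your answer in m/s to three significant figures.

In units of c (dividing by 3.00 × 10^8 m/s): v = 0.947, u' = -0.630.
u = (u' + v)/(1 + u'v/c²):
u = (-0.630 + 0.947) / (1 + (-0.630)·0.947) = 0.3167/0.4036 = 0.7846
(Galilean addition would give +0.317c.)
Converting back: u = 0.7846 × 3.00 × 10^8 m/s.

+2.35 × 10^8 m/s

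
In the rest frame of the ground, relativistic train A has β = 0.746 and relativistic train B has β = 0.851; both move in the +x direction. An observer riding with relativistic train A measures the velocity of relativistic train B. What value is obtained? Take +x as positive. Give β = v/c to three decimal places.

β_A = 0.746, β_B = 0.851.
Transform to A's frame with the inverse velocity-addition law: u' = (u − v)/(1 − uv/c²), taking u = β_B and v = β_A.
u' = (0.851 − 0.746) / (1 − (0.746)(0.851)) = 0.1050/0.3652 = 0.2875.

β = +0.288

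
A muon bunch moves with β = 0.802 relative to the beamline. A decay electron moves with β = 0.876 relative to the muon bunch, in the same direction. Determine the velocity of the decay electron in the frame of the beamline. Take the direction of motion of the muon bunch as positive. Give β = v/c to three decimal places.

With v = 0.802 and u' = 0.876 (in units of c),
u = (u' + v)/(1 + u'v/c²):
u = (0.876 + 0.802) / (1 + 0.876·0.802) = 1.6780/1.7026 = 0.9856

β = 0.986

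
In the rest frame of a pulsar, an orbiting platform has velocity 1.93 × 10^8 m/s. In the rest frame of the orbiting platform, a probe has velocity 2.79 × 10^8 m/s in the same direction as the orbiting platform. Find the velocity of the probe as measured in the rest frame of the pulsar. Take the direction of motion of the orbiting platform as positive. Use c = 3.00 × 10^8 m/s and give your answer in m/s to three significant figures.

2.95 × 10^8 m/s

In units of c (dividing by 3.00 × 10^8 m/s): v = 0.643, u' = 0.930.
u = (u' + v)/(1 + u'v/c²):
u = (0.930 + 0.643) / (1 + 0.930·0.643) = 1.5733/1.5983 = 0.9844
Converting back: u = 0.9844 × 3.00 × 10^8 m/s.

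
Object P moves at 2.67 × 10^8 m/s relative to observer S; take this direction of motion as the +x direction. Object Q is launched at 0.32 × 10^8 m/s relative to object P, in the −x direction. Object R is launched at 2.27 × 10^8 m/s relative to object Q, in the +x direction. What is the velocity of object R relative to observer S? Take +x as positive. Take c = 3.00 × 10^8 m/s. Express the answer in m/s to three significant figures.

+2.94 × 10^8 m/s

Apply u = (u' + v)/(1 + u'v/c²) successively, working outward toward observer S.
(Dividing each given speed by c = 3.00 × 10^8 m/s to work in units of c.)
Start: velocity of object P relative to observer S = 0.8900c.
Compose with object Q (u' = -0.107 in object P frame): u_1 = (-0.107 + 0.890) / (1 + (-0.107)·0.890) = 0.7833/0.9051 = 0.8655.
Compose with object R (u' = 0.757 in object Q frame): u_2 = (0.757 + 0.865) / (1 + 0.757·0.865) = 1.6222/1.6549 = 0.9802.
So u = 0.9802 × 3.00 × 10^8 m/s.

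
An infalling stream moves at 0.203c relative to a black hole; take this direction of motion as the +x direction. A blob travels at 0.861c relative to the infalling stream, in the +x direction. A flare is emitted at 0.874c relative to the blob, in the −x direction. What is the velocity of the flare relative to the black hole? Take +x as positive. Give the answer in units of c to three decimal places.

+0.152c

Apply u = (u' + v)/(1 + u'v/c²) successively, working outward toward the black hole.
Start: velocity of the infalling stream relative to the black hole = 0.2030c.
Compose with the blob (u' = 0.861 in the infalling stream frame): u_1 = (0.861 + 0.203) / (1 + 0.861·0.203) = 1.0640/1.1748 = 0.9057.
Compose with the flare (u' = -0.874 in the blob frame): u_2 = (-0.874 + 0.906) / (1 + (-0.874)·0.906) = 0.0317/0.2084 = 0.1521.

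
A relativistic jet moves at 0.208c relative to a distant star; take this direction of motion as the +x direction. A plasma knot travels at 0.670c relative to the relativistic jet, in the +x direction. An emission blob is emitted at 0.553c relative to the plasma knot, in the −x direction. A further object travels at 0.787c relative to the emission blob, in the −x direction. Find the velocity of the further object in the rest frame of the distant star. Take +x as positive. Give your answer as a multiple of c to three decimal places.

Apply u = (u' + v)/(1 + u'v/c²) successively, working outward toward the distant star.
Start: velocity of the relativistic jet relative to the distant star = 0.2080c.
Compose with the plasma knot (u' = 0.670 in the relativistic jet frame): u_1 = (0.670 + 0.208) / (1 + 0.670·0.208) = 0.8780/1.1394 = 0.7706.
Compose with the emission blob (u' = -0.553 in the plasma knot frame): u_2 = (-0.553 + 0.771) / (1 + (-0.553)·0.771) = 0.2176/0.5739 = 0.3792.
Compose with the further object (u' = -0.787 in the emission blob frame): u_3 = (-0.787 + 0.379) / (1 + (-0.787)·0.379) = -0.4078/0.7016 = -0.5813.

-0.581c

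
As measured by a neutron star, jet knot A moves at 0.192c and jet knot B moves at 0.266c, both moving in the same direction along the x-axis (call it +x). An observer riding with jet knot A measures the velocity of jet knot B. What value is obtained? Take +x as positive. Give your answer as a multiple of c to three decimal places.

+0.078c

β_A = 0.192, β_B = 0.266.
Transform to A's frame with the inverse velocity-addition law: u' = (u − v)/(1 − uv/c²), taking u = β_B and v = β_A.
u' = (0.266 − 0.192) / (1 − (0.192)(0.266)) = 0.0740/0.9489 = 0.0780.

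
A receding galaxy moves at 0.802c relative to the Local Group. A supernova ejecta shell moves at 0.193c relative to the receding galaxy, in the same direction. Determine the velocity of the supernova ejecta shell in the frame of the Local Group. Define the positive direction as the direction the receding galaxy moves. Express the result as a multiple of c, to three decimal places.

With v = 0.802 and u' = 0.193 (in units of c),
u = (u' + v)/(1 + u'v/c²):
u = (0.193 + 0.802) / (1 + 0.193·0.802) = 0.9950/1.1548 = 0.8616
(Galilean addition would give +0.995c.)

0.862c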